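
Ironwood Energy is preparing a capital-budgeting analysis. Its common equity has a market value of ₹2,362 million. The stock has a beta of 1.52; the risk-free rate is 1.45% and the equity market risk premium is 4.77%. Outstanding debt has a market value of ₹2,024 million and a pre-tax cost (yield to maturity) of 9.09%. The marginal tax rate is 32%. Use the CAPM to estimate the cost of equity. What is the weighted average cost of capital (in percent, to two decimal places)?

7.54%

Cost of equity via CAPM: Re = 1.45% + 1.52 × 4.77% = 8.7004%.
Total capital V = 2362 + 2024 = 4386.
Equity: weight = 2362/4386 = 0.5385; cost = 8.7004%.
Debt: weight = 2024/4386 = 0.4615; after-tax cost = 9.09% × (1 − 32%) = 6.1812%.
WACC = 0.5385 × 8.7004% + 0.4615 × 6.1812% = 7.5379%.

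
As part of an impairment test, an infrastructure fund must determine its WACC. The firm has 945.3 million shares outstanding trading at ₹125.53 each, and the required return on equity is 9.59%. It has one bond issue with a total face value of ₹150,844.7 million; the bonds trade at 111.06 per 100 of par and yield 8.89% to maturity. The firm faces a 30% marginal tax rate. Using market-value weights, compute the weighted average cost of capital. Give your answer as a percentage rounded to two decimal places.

7.62%

Market value of equity E = 125.53 × 945.3m = 118663.509m. Market value of debt D = 150844.7m × 111.06/100 = 167528.12382m.
Total capital V = 118663.509 + 167528.12382 = 286191.63282.
Equity: weight = 118663.509/286191.63282 = 0.4146; cost = 9.59%.
Bonds outstanding: weight = 167528.12382/286191.63282 = 0.5854; after-tax cost = 8.89% × (1 − 30%) = 6.2230%.
WACC = 0.4146 × 9.5900% + 0.5854 × 6.2230% = 7.6191%.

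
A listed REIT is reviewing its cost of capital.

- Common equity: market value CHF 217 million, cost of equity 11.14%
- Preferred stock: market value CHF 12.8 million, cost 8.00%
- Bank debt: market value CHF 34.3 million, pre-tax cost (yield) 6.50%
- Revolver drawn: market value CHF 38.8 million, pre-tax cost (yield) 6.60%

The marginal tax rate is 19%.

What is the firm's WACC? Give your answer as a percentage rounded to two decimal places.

9.60%

Total capital V = 217 + 12.8 + 34.3 + 38.8 = 302.9.
Equity: weight = 217/302.9 = 0.7164; cost = 11.14%.
Preferred: weight = 12.8/302.9 = 0.0423; cost = 8%.
Bank debt: weight = 34.3/302.9 = 0.1132; after-tax cost = 6.5% × (1 − 19%) = 5.2650%.
Revolver drawn: weight = 38.8/302.9 = 0.1281; after-tax cost = 6.6% × (1 − 19%) = 5.3460%.
WACC = 0.7164 × 11.1400% + 0.0423 × 8.0000% + 0.1132 × 5.2650% + 0.1281 × 5.3460% = 9.5998%.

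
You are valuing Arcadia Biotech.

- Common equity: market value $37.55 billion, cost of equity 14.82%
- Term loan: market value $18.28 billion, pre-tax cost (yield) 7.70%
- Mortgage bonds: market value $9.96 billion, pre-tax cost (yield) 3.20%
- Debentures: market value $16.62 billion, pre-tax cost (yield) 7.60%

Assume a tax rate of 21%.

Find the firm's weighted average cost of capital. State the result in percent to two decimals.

9.62%

Total capital V = 37.55 + 18.28 + 9.96 + 16.62 = 82.41.
Equity: weight = 37.55/82.41 = 0.4556; cost = 14.82%.
Term loan: weight = 18.28/82.41 = 0.2218; after-tax cost = 7.7% × (1 − 21%) = 6.0830%.
Mortgage bonds: weight = 9.96/82.41 = 0.1209; after-tax cost = 3.2% × (1 − 21%) = 2.5280%.
Debentures: weight = 16.62/82.41 = 0.2017; after-tax cost = 7.6% × (1 − 21%) = 6.0040%.
WACC = 0.4556 × 14.8200% + 0.2218 × 6.0830% + 0.1209 × 2.5280% + 0.2017 × 6.0040% = 9.6184%.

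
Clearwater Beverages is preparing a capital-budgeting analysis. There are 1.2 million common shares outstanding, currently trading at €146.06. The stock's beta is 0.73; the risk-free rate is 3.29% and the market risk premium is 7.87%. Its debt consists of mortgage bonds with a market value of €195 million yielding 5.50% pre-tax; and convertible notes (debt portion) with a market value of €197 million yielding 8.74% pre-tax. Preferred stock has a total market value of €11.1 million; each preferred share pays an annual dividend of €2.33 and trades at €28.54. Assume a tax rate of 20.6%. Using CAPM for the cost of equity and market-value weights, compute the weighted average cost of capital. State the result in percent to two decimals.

Cost of equity via CAPM: Re = 3.29% + 0.73 × 7.87% = 9.0351%.
Cost of preferred: Rp = 2.33 / 28.54 = 8.1640%.
Market value of equity E = 146.06 × 1.2m = 175.272m.
Total capital V = 175.272 + 11.1 + 195 + 197 = 578.372.
Equity: weight = 175.272/578.372 = 0.3030; cost = 9.0351%.
Preferred: weight = 11.1/578.372 = 0.0192; cost = 8.164%.
Mortgage bonds: weight = 195/578.372 = 0.3372; after-tax cost = 5.5% × (1 − 20.6%) = 4.3670%.
Convertible notes (debt portion): weight = 197/578.372 = 0.3406; after-tax cost = 8.74% × (1 − 20.6%) = 6.9396%.
WACC = 0.3030 × 9.0351% + 0.0192 × 8.1640% + 0.3372 × 4.3670% + 0.3406 × 6.9396% = 6.7308%.

6.73%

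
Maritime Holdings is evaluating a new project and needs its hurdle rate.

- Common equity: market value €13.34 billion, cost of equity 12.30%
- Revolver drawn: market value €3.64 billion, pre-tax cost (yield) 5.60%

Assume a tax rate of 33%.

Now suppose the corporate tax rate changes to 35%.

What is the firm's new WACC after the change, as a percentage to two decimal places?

10.44%

After the change:
Total capital V = 13.34 + 3.64 = 16.98.
Equity: weight = 13.34/16.98 = 0.7856; cost = 12.3%.
Revolver drawn: weight = 3.64/16.98 = 0.2144; after-tax cost = 5.6% × (1 − 35%) = 3.6400%.
WACC = 0.7856 × 12.3000% + 0.2144 × 3.6400% = 10.4436%.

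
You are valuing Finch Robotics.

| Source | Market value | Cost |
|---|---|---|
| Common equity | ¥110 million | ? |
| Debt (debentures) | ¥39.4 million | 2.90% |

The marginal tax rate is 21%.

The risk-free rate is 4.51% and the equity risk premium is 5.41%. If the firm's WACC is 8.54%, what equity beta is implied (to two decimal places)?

Total capital V = 110 + 39.4 = 149.4.
Equity weight = 110/149.4 = 0.7363.
Debentures weight = 39.4/149.4 = 0.2637.
Debt contribution = 0.2637 × 2.9% × (1 − 21%) = 0.6042%.
Required equity contribution = 8.54% − 0.6042% = 7.9358%  ⇒  Re = 10.7783%.
CAPM: 10.7783% = 4.51% + β × 5.41%  ⇒  β = 1.1586.

1.16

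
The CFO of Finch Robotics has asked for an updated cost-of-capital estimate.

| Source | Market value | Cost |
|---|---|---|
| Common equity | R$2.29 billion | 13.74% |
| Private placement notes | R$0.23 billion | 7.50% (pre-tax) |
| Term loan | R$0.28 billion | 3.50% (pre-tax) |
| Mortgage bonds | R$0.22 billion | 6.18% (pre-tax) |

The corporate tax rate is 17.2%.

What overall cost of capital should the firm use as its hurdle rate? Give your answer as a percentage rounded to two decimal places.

Total capital V = 2.29 + 0.23 + 0.28 + 0.22 = 3.02.
Equity: weight = 2.29/3.02 = 0.7583; cost = 13.74%.
Private placement notes: weight = 0.23/3.02 = 0.0762; after-tax cost = 7.5% × (1 − 17.2%) = 6.2100%.
Term loan: weight = 0.28/3.02 = 0.0927; after-tax cost = 3.5% × (1 − 17.2%) = 2.8980%.
Mortgage bonds: weight = 0.22/3.02 = 0.0728; after-tax cost = 6.18% × (1 − 17.2%) = 5.1170%.
WACC = 0.7583 × 13.7400% + 0.0762 × 6.2100% + 0.0927 × 2.8980% + 0.0728 × 5.1170% = 11.5331%.

11.53%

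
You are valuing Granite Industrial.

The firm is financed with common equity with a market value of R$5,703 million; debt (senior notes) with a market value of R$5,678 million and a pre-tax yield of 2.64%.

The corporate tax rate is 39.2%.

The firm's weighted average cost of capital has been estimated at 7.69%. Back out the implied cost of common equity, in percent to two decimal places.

13.75%

Total capital V = 5703 + 5678 = 11381.
Equity weight = 5703/11381 = 0.5011.
Senior notes weight = 5678/11381 = 0.4989.
Debt contribution = 0.4989 × 2.64% × (1 − 39.2%) = 0.8008%.
Required equity contribution = 7.69% − 0.8008% = 6.8892%.
Re = 6.8892% / 0.5011 = 13.7482%.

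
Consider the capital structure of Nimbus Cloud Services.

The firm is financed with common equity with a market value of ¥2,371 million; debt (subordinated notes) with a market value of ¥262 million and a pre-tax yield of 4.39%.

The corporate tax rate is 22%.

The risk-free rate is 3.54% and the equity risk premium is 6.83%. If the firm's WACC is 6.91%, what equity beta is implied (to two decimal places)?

Total capital V = 2371 + 262 = 2633.
Equity weight = 2371/2633 = 0.9005.
Subordinated notes weight = 262/2633 = 0.0995.
Debt contribution = 0.0995 × 4.39% × (1 − 22%) = 0.3407%.
Required equity contribution = 6.91% − 0.3407% = 6.5693%  ⇒  Re = 7.2952%.
CAPM: 7.2952% = 3.54% + β × 6.83%  ⇒  β = 0.5498.

0.55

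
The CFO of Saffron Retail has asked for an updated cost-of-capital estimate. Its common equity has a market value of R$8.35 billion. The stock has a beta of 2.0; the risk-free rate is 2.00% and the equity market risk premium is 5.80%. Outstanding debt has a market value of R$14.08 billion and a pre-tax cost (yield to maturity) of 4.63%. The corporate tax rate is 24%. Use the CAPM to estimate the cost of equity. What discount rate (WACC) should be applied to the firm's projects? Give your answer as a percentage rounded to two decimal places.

Cost of equity via CAPM: Re = 2.0% + 2.0 × 5.8% = 13.6000%.
Total capital V = 8.35 + 14.08 = 22.43.
Equity: weight = 8.35/22.43 = 0.3723; cost = 13.6%.
Debt: weight = 14.08/22.43 = 0.6277; after-tax cost = 4.63% × (1 − 24%) = 3.5188%.
WACC = 0.3723 × 13.6000% + 0.6277 × 3.5188% = 7.2717%.

7.27%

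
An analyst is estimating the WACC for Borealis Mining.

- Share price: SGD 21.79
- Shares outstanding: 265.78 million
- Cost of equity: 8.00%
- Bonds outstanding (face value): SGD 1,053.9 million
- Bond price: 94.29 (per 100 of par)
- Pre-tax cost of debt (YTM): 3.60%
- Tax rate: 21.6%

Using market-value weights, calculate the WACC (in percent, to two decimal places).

7.24%

Market value of equity E = 21.79 × 265.78m = 5791.3462m. Market value of debt D = 1053.9m × 94.29/100 = 993.72231m.
Total capital V = 5791.3462 + 993.72231 = 6785.06851.
Equity: weight = 5791.3462/6785.06851 = 0.8535; cost = 8%.
Bonds outstanding: weight = 993.72231/6785.06851 = 0.1465; after-tax cost = 3.6% × (1 − 21.6%) = 2.8224%.
WACC = 0.8535 × 8.0000% + 0.1465 × 2.8224% = 7.2417%.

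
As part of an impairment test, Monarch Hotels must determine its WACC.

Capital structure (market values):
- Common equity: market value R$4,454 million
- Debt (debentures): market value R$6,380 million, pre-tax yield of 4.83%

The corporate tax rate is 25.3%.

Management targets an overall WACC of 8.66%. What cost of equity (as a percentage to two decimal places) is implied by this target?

Total capital V = 4454 + 6380 = 10834.
Equity weight = 4454/10834 = 0.4111.
Debentures weight = 6380/10834 = 0.5889.
Debt contribution = 0.5889 × 4.83% × (1 − 25.3%) = 2.1247%.
Required equity contribution = 8.66% − 2.1247% = 6.5353%.
Re = 6.5353% / 0.4111 = 15.8966%.

15.90%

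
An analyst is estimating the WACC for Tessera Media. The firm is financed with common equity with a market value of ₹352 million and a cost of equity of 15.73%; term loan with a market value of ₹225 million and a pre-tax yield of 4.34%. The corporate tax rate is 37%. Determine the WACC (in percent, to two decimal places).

10.66%

Total capital V = 352 + 225 = 577.
Equity: weight = 352/577 = 0.6101; cost = 15.73%.
Term loan: weight = 225/577 = 0.3899; after-tax cost = 4.34% × (1 − 37%) = 2.7342%.
WACC = 0.6101 × 15.7300% + 0.3899 × 2.7342% = 10.6623%.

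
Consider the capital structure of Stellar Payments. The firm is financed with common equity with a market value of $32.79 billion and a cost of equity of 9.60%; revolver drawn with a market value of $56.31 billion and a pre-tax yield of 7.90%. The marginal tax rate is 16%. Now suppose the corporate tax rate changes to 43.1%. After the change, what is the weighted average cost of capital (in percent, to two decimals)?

After the change:
Total capital V = 32.79 + 56.31 = 89.1.
Equity: weight = 32.79/89.1 = 0.3680; cost = 9.6%.
Revolver drawn: weight = 56.31/89.1 = 0.6320; after-tax cost = 7.9% × (1 − 43.1%) = 4.4951%.
WACC = 0.3680 × 9.6000% + 0.6320 × 4.4951% = 6.3738%.

6.37%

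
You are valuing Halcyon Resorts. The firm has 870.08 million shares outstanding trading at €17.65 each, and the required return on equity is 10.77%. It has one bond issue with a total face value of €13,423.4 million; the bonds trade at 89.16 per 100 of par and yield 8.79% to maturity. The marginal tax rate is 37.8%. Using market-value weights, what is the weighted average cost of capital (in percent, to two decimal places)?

8.45%

Market value of equity E = 17.65 × 870.08m = 15356.912m. Market value of debt D = 13423.4m × 89.16/100 = 11968.30344m.
Total capital V = 15356.912 + 11968.30344 = 27325.21544.
Equity: weight = 15356.912/27325.21544 = 0.5620; cost = 10.77%.
Bonds outstanding: weight = 11968.30344/27325.21544 = 0.4380; after-tax cost = 8.79% × (1 − 37.8%) = 5.4674%.
WACC = 0.5620 × 10.7700% + 0.4380 × 5.4674% = 8.4475%.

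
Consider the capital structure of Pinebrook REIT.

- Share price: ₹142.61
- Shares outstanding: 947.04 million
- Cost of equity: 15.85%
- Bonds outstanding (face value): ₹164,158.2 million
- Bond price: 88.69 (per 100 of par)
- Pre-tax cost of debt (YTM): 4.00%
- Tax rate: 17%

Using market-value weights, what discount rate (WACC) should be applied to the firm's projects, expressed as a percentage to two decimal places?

Market value of equity E = 142.61 × 947.04m = 135057.3744m. Market value of debt D = 164158.2m × 88.69/100 = 145591.90758m.
Total capital V = 135057.3744 + 145591.90758 = 280649.28198.
Equity: weight = 135057.3744/280649.28198 = 0.4812; cost = 15.85%.
Bonds outstanding: weight = 145591.90758/280649.28198 = 0.5188; after-tax cost = 4% × (1 − 17%) = 3.3200%.
WACC = 0.4812 × 15.8500% + 0.5188 × 3.3200% = 9.3498%.

9.35%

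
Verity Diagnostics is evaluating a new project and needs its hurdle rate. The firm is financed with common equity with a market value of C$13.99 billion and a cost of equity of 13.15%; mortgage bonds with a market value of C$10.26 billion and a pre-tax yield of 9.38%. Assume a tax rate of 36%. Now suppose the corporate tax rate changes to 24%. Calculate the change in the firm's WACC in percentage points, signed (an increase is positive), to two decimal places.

+0.48 pp

Current WACC:
Total capital V = 13.99 + 10.26 = 24.25.
Equity: weight = 13.99/24.25 = 0.5769; cost = 13.15%.
Mortgage bonds: weight = 10.26/24.25 = 0.4231; after-tax cost = 9.38% × (1 − 36%) = 6.0032%.
WACC = 0.5769 × 13.1500% + 0.4231 × 6.0032% = 10.1262%.
After the change:
Total capital V = 13.99 + 10.26 = 24.25.
Equity: weight = 13.99/24.25 = 0.5769; cost = 13.15%.
Mortgage bonds: weight = 10.26/24.25 = 0.4231; after-tax cost = 9.38% × (1 − 24%) = 7.1288%.
WACC = 0.5769 × 13.1500% + 0.4231 × 7.1288% = 10.6025%.
Change in WACC = 10.6025% − 10.1262% = 0.4762 pp.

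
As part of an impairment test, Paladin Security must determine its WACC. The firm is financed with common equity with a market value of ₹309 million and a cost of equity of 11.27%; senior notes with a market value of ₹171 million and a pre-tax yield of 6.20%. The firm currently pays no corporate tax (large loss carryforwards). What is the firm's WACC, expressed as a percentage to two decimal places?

Total capital V = 309 + 171 = 480.
Equity: weight = 309/480 = 0.6438; cost = 11.27%.
Senior notes: weight = 171/480 = 0.3563; after-tax cost = 6.2% × (1 − 0%) = 6.2000%.
WACC = 0.6438 × 11.2700% + 0.3563 × 6.2000% = 9.4638%.

9.46%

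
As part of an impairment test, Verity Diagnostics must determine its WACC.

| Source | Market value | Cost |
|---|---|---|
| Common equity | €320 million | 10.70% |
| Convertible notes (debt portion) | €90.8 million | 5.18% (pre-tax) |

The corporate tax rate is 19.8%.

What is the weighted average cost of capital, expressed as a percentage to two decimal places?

9.25%

Total capital V = 320 + 90.8 = 410.8.
Equity: weight = 320/410.8 = 0.7790; cost = 10.7%.
Convertible notes (debt portion): weight = 90.8/410.8 = 0.2210; after-tax cost = 5.18% × (1 − 19.8%) = 4.1544%.
WACC = 0.7790 × 10.7000% + 0.2210 × 4.1544% = 9.2532%.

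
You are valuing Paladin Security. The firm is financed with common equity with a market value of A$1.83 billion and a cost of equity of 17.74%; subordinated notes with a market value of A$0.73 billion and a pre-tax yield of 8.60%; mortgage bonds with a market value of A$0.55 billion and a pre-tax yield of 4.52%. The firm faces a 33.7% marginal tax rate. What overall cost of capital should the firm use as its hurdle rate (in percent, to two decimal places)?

Total capital V = 1.83 + 0.73 + 0.55 = 3.11.
Equity: weight = 1.83/3.11 = 0.5884; cost = 17.74%.
Subordinated notes: weight = 0.73/3.11 = 0.2347; after-tax cost = 8.6% × (1 − 33.7%) = 5.7018%.
Mortgage bonds: weight = 0.55/3.11 = 0.1768; after-tax cost = 4.52% × (1 − 33.7%) = 2.9968%.
WACC = 0.5884 × 17.7400% + 0.2347 × 5.7018% + 0.1768 × 2.9968% = 12.3070%.

12.31%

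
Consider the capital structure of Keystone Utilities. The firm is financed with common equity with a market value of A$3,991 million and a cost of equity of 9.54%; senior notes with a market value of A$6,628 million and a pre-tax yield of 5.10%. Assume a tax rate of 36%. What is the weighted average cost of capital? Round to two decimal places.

5.62%

Total capital V = 3991 + 6628 = 10619.
Equity: weight = 3991/10619 = 0.3758; cost = 9.54%.
Senior notes: weight = 6628/10619 = 0.6242; after-tax cost = 5.1% × (1 − 36%) = 3.2640%.
WACC = 0.3758 × 9.5400% + 0.6242 × 3.2640% = 5.6227%.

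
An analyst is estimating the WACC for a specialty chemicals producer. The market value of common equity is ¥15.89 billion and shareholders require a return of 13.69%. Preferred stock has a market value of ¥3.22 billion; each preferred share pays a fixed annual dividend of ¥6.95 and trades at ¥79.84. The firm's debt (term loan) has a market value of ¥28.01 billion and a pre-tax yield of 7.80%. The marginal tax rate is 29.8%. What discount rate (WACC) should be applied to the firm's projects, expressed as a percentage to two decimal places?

Cost of preferred: Rp = 6.95 / 79.84 = 8.7049%.
Total capital V = 15.89 + 3.22 + 28.01 = 47.12.
Equity: weight = 15.89/47.12 = 0.3372; cost = 13.69%.
Preferred: weight = 3.22/47.12 = 0.0683; cost = 8.7049%.
Term loan: weight = 28.01/47.12 = 0.5944; after-tax cost = 7.8% × (1 − 29.8%) = 5.4756%.
WACC = 0.3372 × 13.6900% + 0.0683 × 8.7049% + 0.5944 × 5.4756% = 8.4664%.

8.47%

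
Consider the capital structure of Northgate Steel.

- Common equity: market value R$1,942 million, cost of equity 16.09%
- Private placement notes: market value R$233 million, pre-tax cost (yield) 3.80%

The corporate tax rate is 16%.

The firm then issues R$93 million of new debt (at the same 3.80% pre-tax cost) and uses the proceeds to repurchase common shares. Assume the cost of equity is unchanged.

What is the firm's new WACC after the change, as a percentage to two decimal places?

14.16%

After the change:
Total capital V = 1849 + 326 = 2175.
Equity: weight = 1849/2175 = 0.8501; cost = 16.09%.
Private placement notes: weight = 326/2175 = 0.1499; after-tax cost = 3.8% × (1 − 16%) = 3.1920%.
WACC = 0.8501 × 16.0900% + 0.1499 × 3.1920% = 14.1568%.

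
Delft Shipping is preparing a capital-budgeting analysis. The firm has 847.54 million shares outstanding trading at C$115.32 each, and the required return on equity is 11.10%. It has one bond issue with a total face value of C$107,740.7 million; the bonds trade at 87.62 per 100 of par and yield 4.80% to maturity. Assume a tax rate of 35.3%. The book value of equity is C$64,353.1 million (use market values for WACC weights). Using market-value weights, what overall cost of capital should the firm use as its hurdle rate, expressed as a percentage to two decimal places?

7.17%

Market value of equity E = 115.32 × 847.54m = 97738.3128m. Market value of debt D = 107740.7m × 87.62/100 = 94402.40134m.
Total capital V = 97738.3128 + 94402.40134 = 192140.71414.
Equity: weight = 97738.3128/192140.71414 = 0.5087; cost = 11.1%.
Bonds outstanding: weight = 94402.40134/192140.71414 = 0.4913; after-tax cost = 4.8% × (1 − 35.3%) = 3.1056%.
WACC = 0.5087 × 11.1000% + 0.4913 × 3.1056% = 7.1722%.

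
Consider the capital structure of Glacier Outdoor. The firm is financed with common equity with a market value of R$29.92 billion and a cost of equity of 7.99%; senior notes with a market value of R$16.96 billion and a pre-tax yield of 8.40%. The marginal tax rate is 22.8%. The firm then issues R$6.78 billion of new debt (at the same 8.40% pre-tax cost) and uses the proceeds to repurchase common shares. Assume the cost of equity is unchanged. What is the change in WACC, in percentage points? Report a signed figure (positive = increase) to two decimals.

Current WACC:
Total capital V = 29.92 + 16.96 = 46.88.
Equity: weight = 29.92/46.88 = 0.6382; cost = 7.99%.
Senior notes: weight = 16.96/46.88 = 0.3618; after-tax cost = 8.4% × (1 − 22.8%) = 6.4848%.
WACC = 0.6382 × 7.9900% + 0.3618 × 6.4848% = 7.4455%.
After the change:
Total capital V = 23.14 + 23.74 = 46.88.
Equity: weight = 23.14/46.88 = 0.4936; cost = 7.99%.
Senior notes: weight = 23.74/46.88 = 0.5064; after-tax cost = 8.4% × (1 − 22.8%) = 6.4848%.
WACC = 0.4936 × 7.9900% + 0.5064 × 6.4848% = 7.2278%.
Change in WACC = 7.2278% − 7.4455% = -0.2177 pp.

-0.22 pp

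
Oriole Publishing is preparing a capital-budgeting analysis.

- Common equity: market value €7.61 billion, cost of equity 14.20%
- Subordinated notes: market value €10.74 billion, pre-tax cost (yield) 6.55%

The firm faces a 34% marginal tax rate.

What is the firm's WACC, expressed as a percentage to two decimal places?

8.42%

Total capital V = 7.61 + 10.74 = 18.35.
Equity: weight = 7.61/18.35 = 0.4147; cost = 14.2%.
Subordinated notes: weight = 10.74/18.35 = 0.5853; after-tax cost = 6.55% × (1 − 34%) = 4.3230%.
WACC = 0.4147 × 14.2000% + 0.5853 × 4.3230% = 8.4191%.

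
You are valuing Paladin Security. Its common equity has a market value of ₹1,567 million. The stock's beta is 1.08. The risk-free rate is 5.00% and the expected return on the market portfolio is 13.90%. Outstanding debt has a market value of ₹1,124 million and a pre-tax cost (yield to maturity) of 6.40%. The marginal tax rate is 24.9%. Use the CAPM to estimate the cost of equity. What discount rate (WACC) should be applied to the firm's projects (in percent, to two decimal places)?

Market risk premium = 13.9% − 5.0% = 8.9%.
Cost of equity via CAPM: Re = 5.0% + 1.08 × 8.9% = 14.6120%.
Total capital V = 1567 + 1124 = 2691.
Equity: weight = 1567/2691 = 0.5823; cost = 14.612%.
Debt: weight = 1124/2691 = 0.4177; after-tax cost = 6.4% × (1 − 24.9%) = 4.8064%.
WACC = 0.5823 × 14.6120% + 0.4177 × 4.8064% = 10.5163%.

10.52%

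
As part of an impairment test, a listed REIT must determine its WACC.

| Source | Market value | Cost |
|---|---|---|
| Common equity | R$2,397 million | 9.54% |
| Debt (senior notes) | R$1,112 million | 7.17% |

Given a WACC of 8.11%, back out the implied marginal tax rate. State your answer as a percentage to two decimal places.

Total capital V = 2397 + 1112 = 3509.
Equity weight = 2397/3509 = 0.6831.
Senior notes weight = 1112/3509 = 0.3169.
Equity contribution = 0.6831 × 9.54% = 6.5168%.
Debt contribution must be 8.11% − 6.5168% = 1.5932%.
0.3169 × 7.17% × (1 − T) = 1.5932%  ⇒  (1 − T) = 0.7012.
T = 29.8811%.

29.88%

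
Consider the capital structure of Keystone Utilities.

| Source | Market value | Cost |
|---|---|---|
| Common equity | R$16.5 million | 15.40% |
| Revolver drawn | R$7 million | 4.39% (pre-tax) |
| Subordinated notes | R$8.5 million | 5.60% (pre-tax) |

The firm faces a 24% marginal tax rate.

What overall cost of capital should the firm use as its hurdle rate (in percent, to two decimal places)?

9.80%

Total capital V = 16.5 + 7 + 8.5 = 32.
Equity: weight = 16.5/32 = 0.5156; cost = 15.4%.
Revolver drawn: weight = 7/32 = 0.2188; after-tax cost = 4.39% × (1 − 24%) = 3.3364%.
Subordinated notes: weight = 8.5/32 = 0.2656; after-tax cost = 5.6% × (1 − 24%) = 4.2560%.
WACC = 0.5156 × 15.4000% + 0.2188 × 3.3364% + 0.2656 × 4.2560% = 9.8010%.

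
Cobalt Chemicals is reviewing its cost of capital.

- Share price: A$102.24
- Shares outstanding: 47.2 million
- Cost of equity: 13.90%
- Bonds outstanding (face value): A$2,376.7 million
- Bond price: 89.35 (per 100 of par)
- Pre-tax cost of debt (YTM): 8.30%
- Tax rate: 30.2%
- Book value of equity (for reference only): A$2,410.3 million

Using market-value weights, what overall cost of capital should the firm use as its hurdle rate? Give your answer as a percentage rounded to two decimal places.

Market value of equity E = 102.24 × 47.2m = 4825.728m. Market value of debt D = 2376.7m × 89.35/100 = 2123.58145m.
Total capital V = 4825.728 + 2123.58145 = 6949.30945.
Equity: weight = 4825.728/6949.30945 = 0.6944; cost = 13.9%.
Bonds outstanding: weight = 2123.58145/6949.30945 = 0.3056; after-tax cost = 8.3% × (1 − 30.2%) = 5.7934%.
WACC = 0.6944 × 13.9000% + 0.3056 × 5.7934% = 11.4228%.

11.42%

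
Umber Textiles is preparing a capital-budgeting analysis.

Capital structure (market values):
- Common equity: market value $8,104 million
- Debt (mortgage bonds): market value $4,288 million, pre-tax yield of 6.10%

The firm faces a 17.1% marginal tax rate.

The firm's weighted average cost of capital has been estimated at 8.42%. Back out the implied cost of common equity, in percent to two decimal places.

10.20%

Total capital V = 8104 + 4288 = 12392.
Equity weight = 8104/12392 = 0.6540.
Mortgage bonds weight = 4288/12392 = 0.3460.
Debt contribution = 0.3460 × 6.1% × (1 − 17.1%) = 1.7498%.
Required equity contribution = 8.42% − 1.7498% = 6.6702%.
Re = 6.6702% / 0.6540 = 10.1995%.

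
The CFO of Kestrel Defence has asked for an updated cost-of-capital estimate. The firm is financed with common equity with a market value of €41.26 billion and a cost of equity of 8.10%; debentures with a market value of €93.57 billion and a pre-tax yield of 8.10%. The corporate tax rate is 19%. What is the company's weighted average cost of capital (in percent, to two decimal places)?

Total capital V = 41.26 + 93.57 = 134.83.
Equity: weight = 41.26/134.83 = 0.3060; cost = 8.1%.
Debentures: weight = 93.57/134.83 = 0.6940; after-tax cost = 8.1% × (1 − 19%) = 6.5610%.
WACC = 0.3060 × 8.1000% + 0.6940 × 6.5610% = 7.0320%.

7.03%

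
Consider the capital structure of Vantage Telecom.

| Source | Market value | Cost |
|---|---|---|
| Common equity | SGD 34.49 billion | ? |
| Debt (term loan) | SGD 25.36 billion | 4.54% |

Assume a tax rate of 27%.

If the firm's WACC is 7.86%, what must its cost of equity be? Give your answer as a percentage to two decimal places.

Total capital V = 34.49 + 25.36 = 59.85.
Equity weight = 34.49/59.85 = 0.5763.
Term loan weight = 25.36/59.85 = 0.4237.
Debt contribution = 0.4237 × 4.54% × (1 − 27%) = 1.4043%.
Required equity contribution = 7.86% − 1.4043% = 6.4557%.
Re = 6.4557% / 0.5763 = 11.2025%.

11.20%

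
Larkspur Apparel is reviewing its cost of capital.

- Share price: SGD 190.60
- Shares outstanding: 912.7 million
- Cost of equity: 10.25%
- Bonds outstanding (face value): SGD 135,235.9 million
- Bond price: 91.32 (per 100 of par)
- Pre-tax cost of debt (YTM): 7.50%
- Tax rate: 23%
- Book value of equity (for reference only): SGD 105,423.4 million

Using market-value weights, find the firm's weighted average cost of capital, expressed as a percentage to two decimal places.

Market value of equity E = 190.6 × 912.7m = 173960.62m. Market value of debt D = 135235.9m × 91.32/100 = 123497.42388m.
Total capital V = 173960.62 + 123497.42388 = 297458.04388.
Equity: weight = 173960.62/297458.04388 = 0.5848; cost = 10.25%.
Bonds outstanding: weight = 123497.42388/297458.04388 = 0.4152; after-tax cost = 7.5% × (1 − 23%) = 5.7750%.
WACC = 0.5848 × 10.2500% + 0.4152 × 5.7750% = 8.3921%.

8.39%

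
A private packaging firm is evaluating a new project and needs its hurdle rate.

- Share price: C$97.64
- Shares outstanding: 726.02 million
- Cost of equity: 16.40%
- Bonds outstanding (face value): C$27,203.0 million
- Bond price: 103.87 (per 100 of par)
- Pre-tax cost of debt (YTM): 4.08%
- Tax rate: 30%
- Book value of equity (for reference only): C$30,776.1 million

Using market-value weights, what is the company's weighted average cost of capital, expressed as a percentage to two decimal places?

12.54%

Market value of equity E = 97.64 × 726.02m = 70888.5928m. Market value of debt D = 27203m × 103.87/100 = 28255.7561m.
Total capital V = 70888.5928 + 28255.7561 = 99144.3489.
Equity: weight = 70888.5928/99144.3489 = 0.7150; cost = 16.4%.
Bonds outstanding: weight = 28255.7561/99144.3489 = 0.2850; after-tax cost = 4.08% × (1 − 30%) = 2.8560%.
WACC = 0.7150 × 16.4000% + 0.2850 × 2.8560% = 12.5400%.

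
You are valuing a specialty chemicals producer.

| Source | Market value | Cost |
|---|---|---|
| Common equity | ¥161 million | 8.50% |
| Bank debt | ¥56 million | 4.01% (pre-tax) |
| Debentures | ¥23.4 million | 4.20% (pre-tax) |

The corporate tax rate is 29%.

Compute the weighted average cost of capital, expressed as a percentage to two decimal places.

Total capital V = 161 + 56 + 23.4 = 240.4.
Equity: weight = 161/240.4 = 0.6697; cost = 8.5%.
Bank debt: weight = 56/240.4 = 0.2329; after-tax cost = 4.01% × (1 − 29%) = 2.8471%.
Debentures: weight = 23.4/240.4 = 0.0973; after-tax cost = 4.2% × (1 − 29%) = 2.9820%.
WACC = 0.6697 × 8.5000% + 0.2329 × 2.8471% + 0.0973 × 2.9820% = 6.6461%.

6.65%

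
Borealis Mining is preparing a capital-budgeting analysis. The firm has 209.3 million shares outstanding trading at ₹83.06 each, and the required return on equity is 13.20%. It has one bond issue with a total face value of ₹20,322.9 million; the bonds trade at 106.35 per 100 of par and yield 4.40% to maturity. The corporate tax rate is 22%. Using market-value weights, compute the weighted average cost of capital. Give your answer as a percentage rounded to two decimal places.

7.79%

Market value of equity E = 83.06 × 209.3m = 17384.458m. Market value of debt D = 20322.9m × 106.35/100 = 21613.40415m.
Total capital V = 17384.458 + 21613.40415 = 38997.86215.
Equity: weight = 17384.458/38997.86215 = 0.4458; cost = 13.2%.
Bonds outstanding: weight = 21613.40415/38997.86215 = 0.5542; after-tax cost = 4.4% × (1 − 22%) = 3.4320%.
WACC = 0.4458 × 13.2000% + 0.5542 × 3.4320% = 7.7864%.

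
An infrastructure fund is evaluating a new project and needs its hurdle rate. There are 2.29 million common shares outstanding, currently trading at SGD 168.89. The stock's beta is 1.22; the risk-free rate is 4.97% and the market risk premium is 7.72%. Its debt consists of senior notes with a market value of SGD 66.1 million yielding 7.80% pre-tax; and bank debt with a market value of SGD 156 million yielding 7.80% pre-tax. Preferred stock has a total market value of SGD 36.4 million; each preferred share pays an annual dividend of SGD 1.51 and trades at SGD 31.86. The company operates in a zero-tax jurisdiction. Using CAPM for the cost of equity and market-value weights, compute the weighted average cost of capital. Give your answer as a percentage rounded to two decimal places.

Cost of equity via CAPM: Re = 4.97% + 1.22 × 7.72% = 14.3884%.
Cost of preferred: Rp = 1.51 / 31.86 = 4.7395%.
Market value of equity E = 168.89 × 2.29m = 386.7581m.
Total capital V = 386.7581 + 36.4 + 66.1 + 156 = 645.2581.
Equity: weight = 386.7581/645.2581 = 0.5994; cost = 14.3884%.
Preferred: weight = 36.4/645.2581 = 0.0564; cost = 4.7395%.
Senior notes: weight = 66.1/645.2581 = 0.1024; after-tax cost = 7.8% × (1 − 0%) = 7.8000%.
Bank debt: weight = 156/645.2581 = 0.2418; after-tax cost = 7.8% × (1 − 0%) = 7.8000%.
WACC = 0.5994 × 14.3884% + 0.0564 × 4.7395% + 0.1024 × 7.8000% + 0.2418 × 7.8000% = 11.5763%.

11.58%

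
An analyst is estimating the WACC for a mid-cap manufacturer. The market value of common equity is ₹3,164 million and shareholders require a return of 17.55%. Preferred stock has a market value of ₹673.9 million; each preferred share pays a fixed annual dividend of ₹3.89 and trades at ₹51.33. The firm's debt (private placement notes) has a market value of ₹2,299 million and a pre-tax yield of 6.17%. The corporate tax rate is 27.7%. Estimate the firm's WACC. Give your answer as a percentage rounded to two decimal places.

Cost of preferred: Rp = 3.89 / 51.33 = 7.5784%.
Total capital V = 3164 + 673.9 + 2299 = 6136.9.
Equity: weight = 3164/6136.9 = 0.5156; cost = 17.55%.
Preferred: weight = 673.9/6136.9 = 0.1098; cost = 7.5784%.
Private placement notes: weight = 2299/6136.9 = 0.3746; after-tax cost = 6.17% × (1 − 27.7%) = 4.4609%.
WACC = 0.5156 × 17.5500% + 0.1098 × 7.5784% + 0.3746 × 4.4609% = 11.5516%.

11.55%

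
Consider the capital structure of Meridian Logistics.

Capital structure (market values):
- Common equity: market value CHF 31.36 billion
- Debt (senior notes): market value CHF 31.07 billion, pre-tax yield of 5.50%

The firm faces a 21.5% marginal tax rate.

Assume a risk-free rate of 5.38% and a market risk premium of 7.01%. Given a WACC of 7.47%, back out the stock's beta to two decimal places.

Total capital V = 31.36 + 31.07 = 62.43.
Equity weight = 31.36/62.43 = 0.5023.
Senior notes weight = 31.07/62.43 = 0.4977.
Debt contribution = 0.4977 × 5.5% × (1 − 21.5%) = 2.1487%.
Required equity contribution = 7.47% − 2.1487% = 5.3213%  ⇒  Re = 10.5933%.
CAPM: 10.5933% = 5.38% + β × 7.01%  ⇒  β = 0.7437.

0.74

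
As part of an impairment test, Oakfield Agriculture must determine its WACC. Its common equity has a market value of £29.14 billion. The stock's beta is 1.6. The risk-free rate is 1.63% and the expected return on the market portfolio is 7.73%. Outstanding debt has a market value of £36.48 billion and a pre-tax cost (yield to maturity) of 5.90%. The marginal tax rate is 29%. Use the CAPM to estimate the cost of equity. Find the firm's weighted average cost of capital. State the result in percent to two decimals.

Market risk premium = 7.73% − 1.63% = 6.1%.
Cost of equity via CAPM: Re = 1.63% + 1.6 × 6.1% = 11.3900%.
Total capital V = 29.14 + 36.48 = 65.62.
Equity: weight = 29.14/65.62 = 0.4441; cost = 11.39%.
Debt: weight = 36.48/65.62 = 0.5559; after-tax cost = 5.9% × (1 − 29%) = 4.1890%.
WACC = 0.4441 × 11.3900% + 0.5559 × 4.1890% = 7.3868%.

7.39%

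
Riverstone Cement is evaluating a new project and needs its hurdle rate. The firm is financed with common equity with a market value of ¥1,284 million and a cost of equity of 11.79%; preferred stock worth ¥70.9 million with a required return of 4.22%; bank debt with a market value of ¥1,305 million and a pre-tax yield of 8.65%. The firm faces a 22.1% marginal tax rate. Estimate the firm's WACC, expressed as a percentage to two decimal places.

9.11%

Total capital V = 1284 + 70.9 + 1305 = 2659.9.
Equity: weight = 1284/2659.9 = 0.4827; cost = 11.79%.
Preferred: weight = 70.9/2659.9 = 0.0267; cost = 4.22%.
Bank debt: weight = 1305/2659.9 = 0.4906; after-tax cost = 8.65% × (1 − 22.1%) = 6.7384%.
WACC = 0.4827 × 11.7900% + 0.0267 × 4.2200% + 0.4906 × 6.7384% = 9.1098%.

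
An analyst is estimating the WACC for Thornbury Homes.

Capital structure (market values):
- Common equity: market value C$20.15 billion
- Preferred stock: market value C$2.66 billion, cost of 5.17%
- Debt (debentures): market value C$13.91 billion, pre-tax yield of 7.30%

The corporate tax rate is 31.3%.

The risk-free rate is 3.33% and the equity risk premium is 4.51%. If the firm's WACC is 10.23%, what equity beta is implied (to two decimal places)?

Total capital V = 20.15 + 2.66 + 13.91 = 36.72.
Equity weight = 20.15/36.72 = 0.5487.
Preferred weight = 2.66/36.72 = 0.0724.
Debentures weight = 13.91/36.72 = 0.3788.
Debt contribution = 0.3788 × 7.3% × (1 − 31.3%) = 1.8998%.
Preferred contribution = 0.0724 × 5.17% = 0.3745%.
Required equity contribution = 10.23% − 2.2743% = 7.9557%  ⇒  Re = 14.4979%.
CAPM: 14.4979% = 3.33% + β × 4.51%  ⇒  β = 2.4763.

2.48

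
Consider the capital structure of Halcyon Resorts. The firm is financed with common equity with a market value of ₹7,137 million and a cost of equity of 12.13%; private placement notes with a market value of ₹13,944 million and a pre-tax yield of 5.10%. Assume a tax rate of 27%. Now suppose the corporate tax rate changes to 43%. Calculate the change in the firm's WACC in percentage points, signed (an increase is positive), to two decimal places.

Current WACC:
Total capital V = 7137 + 13944 = 21081.
Equity: weight = 7137/21081 = 0.3386; cost = 12.13%.
Private placement notes: weight = 13944/21081 = 0.6614; after-tax cost = 5.1% × (1 − 27%) = 3.7230%.
WACC = 0.3386 × 12.1300% + 0.6614 × 3.7230% = 6.5692%.
After the change:
Total capital V = 7137 + 13944 = 21081.
Equity: weight = 7137/21081 = 0.3386; cost = 12.13%.
Private placement notes: weight = 13944/21081 = 0.6614; after-tax cost = 5.1% × (1 − 43%) = 2.9070%.
WACC = 0.3386 × 12.1300% + 0.6614 × 2.9070% = 6.0295%.
Change in WACC = 6.0295% − 6.5692% = -0.5397 pp.

-0.54 pp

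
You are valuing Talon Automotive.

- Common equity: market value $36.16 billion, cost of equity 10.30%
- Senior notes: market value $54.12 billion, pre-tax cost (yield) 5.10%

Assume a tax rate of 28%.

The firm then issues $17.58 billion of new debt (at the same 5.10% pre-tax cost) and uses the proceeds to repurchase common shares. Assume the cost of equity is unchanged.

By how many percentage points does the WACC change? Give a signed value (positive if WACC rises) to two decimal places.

Current WACC:
Total capital V = 36.16 + 54.12 = 90.28.
Equity: weight = 36.16/90.28 = 0.4005; cost = 10.3%.
Senior notes: weight = 54.12/90.28 = 0.5995; after-tax cost = 5.1% × (1 − 28%) = 3.6720%.
WACC = 0.4005 × 10.3000% + 0.5995 × 3.6720% = 6.3267%.
After the change:
Total capital V = 18.58 + 71.7 = 90.28.
Equity: weight = 18.58/90.28 = 0.2058; cost = 10.3%.
Senior notes: weight = 71.7/90.28 = 0.7942; after-tax cost = 5.1% × (1 − 28%) = 3.6720%.
WACC = 0.2058 × 10.3000% + 0.7942 × 3.6720% = 5.0361%.
Change in WACC = 5.0361% − 6.3267% = -1.2907 pp.

-1.29 pp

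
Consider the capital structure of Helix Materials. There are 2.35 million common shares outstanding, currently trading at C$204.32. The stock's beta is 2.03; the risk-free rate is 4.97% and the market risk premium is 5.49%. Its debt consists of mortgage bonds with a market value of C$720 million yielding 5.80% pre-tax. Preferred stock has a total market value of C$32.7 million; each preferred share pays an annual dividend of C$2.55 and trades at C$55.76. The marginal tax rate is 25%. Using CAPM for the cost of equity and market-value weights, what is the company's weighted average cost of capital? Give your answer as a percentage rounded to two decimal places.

8.94%

Cost of equity via CAPM: Re = 4.97% + 2.03 × 5.49% = 16.1147%.
Cost of preferred: Rp = 2.55 / 55.76 = 4.5732%.
Market value of equity E = 204.32 × 2.35m = 480.152m.
Total capital V = 480.152 + 32.7 + 720 = 1232.852.
Equity: weight = 480.152/1232.852 = 0.3895; cost = 16.1147%.
Preferred: weight = 32.7/1232.852 = 0.0265; cost = 4.5732%.
Mortgage bonds: weight = 720/1232.852 = 0.5840; after-tax cost = 5.8% × (1 − 25%) = 4.3500%.
WACC = 0.3895 × 16.1147% + 0.0265 × 4.5732% + 0.5840 × 4.3500% = 8.9379%.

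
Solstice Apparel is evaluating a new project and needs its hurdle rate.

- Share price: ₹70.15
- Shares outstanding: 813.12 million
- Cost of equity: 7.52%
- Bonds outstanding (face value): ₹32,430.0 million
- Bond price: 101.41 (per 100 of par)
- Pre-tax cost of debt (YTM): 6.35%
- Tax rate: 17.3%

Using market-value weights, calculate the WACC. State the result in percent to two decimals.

6.69%

Market value of equity E = 70.15 × 813.12m = 57040.368m. Market value of debt D = 32430m × 101.41/100 = 32887.263m.
Total capital V = 57040.368 + 32887.263 = 89927.631.
Equity: weight = 57040.368/89927.631 = 0.6343; cost = 7.52%.
Bonds outstanding: weight = 32887.263/89927.631 = 0.3657; after-tax cost = 6.35% × (1 − 17.3%) = 5.2514%.
WACC = 0.6343 × 7.5200% + 0.3657 × 5.2514% = 6.6904%.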